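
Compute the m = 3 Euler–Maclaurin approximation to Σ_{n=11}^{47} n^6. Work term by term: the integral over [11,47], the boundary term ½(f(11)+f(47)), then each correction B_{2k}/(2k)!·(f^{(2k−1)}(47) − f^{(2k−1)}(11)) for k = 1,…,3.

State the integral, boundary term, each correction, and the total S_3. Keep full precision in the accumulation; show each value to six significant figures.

S_3 ≈ 7.78770e+10

∫_11^47 x^6 dx evaluates to 7.23719e+10.
Endpoint term: (f(11) + f(47))/2 = (1.77156e+06 + 1.07792e+10)/2 = 5.39049e+09.
Running total after boundary: 7.77624e+10.
k=1: B_{2}/(2)! × [f^{(1)}(47) − f^{(1)}(11)] = 1/12 × (1.37607e+09 − 966306) = 1.14592e+08.
After k=1: 7.78770e+10.
k=2: B_{4}/(4)! × [f^{(3)}(47) − f^{(3)}(11)] = −1/720 × (1.24588e+07 − 159720) = -17082.0.
After k=2: 7.78770e+10.
k=3: B_{6}/(6)! × [f^{(5)}(47) − f^{(5)}(11)] = 1/30240 × (33840.0 − 7920.00) = 0.857143.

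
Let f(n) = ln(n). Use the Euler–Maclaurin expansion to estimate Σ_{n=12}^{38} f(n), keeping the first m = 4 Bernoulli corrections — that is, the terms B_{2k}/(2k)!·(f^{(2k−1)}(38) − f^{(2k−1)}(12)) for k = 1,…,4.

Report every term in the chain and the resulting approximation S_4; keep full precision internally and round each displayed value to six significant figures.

S_4 ≈ 85.4659

Integral: ∫_12^38 ln(x) dx = 82.4094.
Endpoint term: (f(12) + f(38))/2 = (2.48491 + 3.63759)/2 = 3.06125.
Integral + boundary = 85.4706.
Order-1 term: 1/12 · (0.0263158 − 0.0833333) = -0.00475146.
Running total after k=1: 85.4659.
Order-2 term: −1/720 · (3.64485e-05 − 0.00115741) = 1.55689e-06.
Running total after k=2: 85.4659.
Order-3 term: 1/30240 · (3.02896e-07 − 9.64506e-05) = -3.17949e-09.
Running total after k=3: 85.4659.
Order-4 term: −1/1209600 · (6.29285e-09 − 2.00939e-05) = 1.66068e-11.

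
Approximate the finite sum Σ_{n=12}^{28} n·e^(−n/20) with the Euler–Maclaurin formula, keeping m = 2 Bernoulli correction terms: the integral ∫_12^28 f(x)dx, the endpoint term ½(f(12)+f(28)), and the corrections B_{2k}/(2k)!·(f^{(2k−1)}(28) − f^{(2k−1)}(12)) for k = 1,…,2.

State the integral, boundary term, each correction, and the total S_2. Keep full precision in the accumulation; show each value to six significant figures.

S_2 ≈ 121.225

Integral: ∫_12^28 x·e^(−x/20) dx = 114.506.
Endpoint term: (f(12) + f(28))/2 = (6.58574 + 6.90471)/2 = 6.74523.
Running total after boundary: 121.252.
k=1: B_{2}/(2)! × [f^{(1)}(28) − f^{(1)}(12)] = 1/12 × (-0.0986388 − 0.219525) = -0.0265136.
Running total after k=1: 121.225.
k=2: B_{4}/(4)! × [f^{(3)}(28) − f^{(3)}(12)] = −1/720 × (0.000986388 − 0.00329287) = 3.20345e-06.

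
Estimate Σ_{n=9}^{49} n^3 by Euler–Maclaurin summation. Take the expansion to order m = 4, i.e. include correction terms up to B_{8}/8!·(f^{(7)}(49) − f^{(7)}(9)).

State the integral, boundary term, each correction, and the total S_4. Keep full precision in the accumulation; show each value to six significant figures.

Integral: ∫_9^49 x^3 dx = 1.43956e+06.
Boundary: ½(f(9) + f(49)) = ½(729.000 + 117649) = 59189.0.
Running total after boundary: 1.49875e+06.
Order-1 term: 1/12 · (7203.00 − 243.000) = 580.000.
Partial sum through k=1: 1.49933e+06.
Order-2 term: −1/720 · (6.00000 − 6.00000) = 0.00000.
Partial sum through k=2: 1.49933e+06.
Order-3 term: 1/30240 · (0.00000 − 0.00000) = 0.00000.
Partial sum through k=3: 1.49933e+06.
Order-4 term: −1/1209600 · (0.00000 − 0.00000) = 0.00000.

S_4 ≈ 1.49933e+06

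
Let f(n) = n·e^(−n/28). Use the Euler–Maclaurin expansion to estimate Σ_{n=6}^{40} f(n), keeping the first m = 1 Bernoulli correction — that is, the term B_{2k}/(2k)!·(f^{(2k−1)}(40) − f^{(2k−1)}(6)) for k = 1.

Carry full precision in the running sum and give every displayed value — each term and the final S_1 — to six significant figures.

The integral term ∫_6^40 x·e^(−x/28) dx = 312.081.
Boundary: ½(f(6) + f(40)) = ½(4.84271 + 9.58604) = 7.21437.
Integral + boundary = 319.295.
Correction k=1: B_{2}/2! · (f^{(1)}(40) − f^{(1)}(6)) = 1/12 · (-0.102708 − 0.634164) = -0.0614060.

S_1 ≈ 319.233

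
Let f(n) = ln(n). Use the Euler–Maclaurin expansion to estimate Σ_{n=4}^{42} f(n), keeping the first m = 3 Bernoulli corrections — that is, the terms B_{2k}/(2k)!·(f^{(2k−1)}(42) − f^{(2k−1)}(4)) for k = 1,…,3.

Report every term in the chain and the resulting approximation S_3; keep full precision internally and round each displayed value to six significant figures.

∫_4^42 ln(x) dx evaluates to 113.437.
Boundary: ½(f(4) + f(42)) = ½(1.38629 + 3.73767) = 2.56198.
Running total after boundary: 115.999.
Order-1 term: 1/12 · (0.0238095 − 0.250000) = -0.0188492.
Partial sum through k=1: 115.980.
Order-2 term: −1/720 · (2.69949e-05 − 0.0312500) = 4.33653e-05.
Partial sum through k=2: 115.980.
Order-3 term: 1/30240 · (1.83639e-07 − 0.0234375) = -7.75044e-07.

S_3 ≈ 115.980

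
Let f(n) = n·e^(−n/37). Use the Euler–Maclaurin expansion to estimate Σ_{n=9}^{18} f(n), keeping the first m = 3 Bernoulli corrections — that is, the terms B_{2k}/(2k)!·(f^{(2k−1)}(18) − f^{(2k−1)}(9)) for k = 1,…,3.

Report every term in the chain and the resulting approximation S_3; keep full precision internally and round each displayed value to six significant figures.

S_3 ≈ 92.4610

Integral: ∫_9^18 x·e^(−x/37) dx = 83.4228.
Boundary: ½(f(9) + f(18)) = ½(7.05673 + 11.0661) = 9.06141.
Integral + boundary = 92.4842.
k=1: B_{2}/(2)! × [f^{(1)}(18) − f^{(1)}(9)] = 1/12 × (0.315699 − 0.593358) = -0.0231383.
Running total after k=1: 92.4610.
k=2: B_{4}/(4)! × [f^{(3)}(18) − f^{(3)}(9)] = −1/720 × (0.00112875 − 0.00157890) = 6.25208e-07.
Running total after k=2: 92.4610.
k=3: B_{6}/(6)! × [f^{(5)}(18) − f^{(5)}(9)] = 1/30240 × (1.48057e-06 − 1.99005e-06) = -1.68480e-11.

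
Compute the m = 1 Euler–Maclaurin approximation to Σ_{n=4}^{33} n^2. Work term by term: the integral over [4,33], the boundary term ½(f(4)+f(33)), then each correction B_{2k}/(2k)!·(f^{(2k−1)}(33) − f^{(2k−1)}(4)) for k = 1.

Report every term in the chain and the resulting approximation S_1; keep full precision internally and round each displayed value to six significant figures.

S_1 ≈ 12515.0

The integral term ∫_4^33 x^2 dx = 11957.7.
Boundary: ½(f(4) + f(33)) = ½(16.0000 + 1089.00) = 552.500.
Running total after boundary: 12510.2.
k=1: B_{2}/(2)! × [f^{(1)}(33) − f^{(1)}(4)] = 1/12 × (66.0000 − 8.00000) = 4.83333.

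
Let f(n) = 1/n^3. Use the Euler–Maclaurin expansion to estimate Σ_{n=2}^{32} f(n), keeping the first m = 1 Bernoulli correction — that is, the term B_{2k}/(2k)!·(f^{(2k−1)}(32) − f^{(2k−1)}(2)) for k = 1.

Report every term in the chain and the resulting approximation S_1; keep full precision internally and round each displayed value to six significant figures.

∫_2^32 1/x^3 dx evaluates to 0.124512.
Boundary: ½(f(2) + f(32)) = ½(0.125000 + 3.05176e-05) = 0.0625153.
So far: 0.187027.
Order-1 term: 1/12 · (-2.86102e-06 − (-0.187500)) = 0.0156248.

S_1 ≈ 0.202652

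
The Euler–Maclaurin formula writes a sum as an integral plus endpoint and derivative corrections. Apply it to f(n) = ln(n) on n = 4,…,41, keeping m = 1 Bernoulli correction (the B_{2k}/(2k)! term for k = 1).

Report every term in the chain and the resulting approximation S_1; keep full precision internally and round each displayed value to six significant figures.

S_1 ≈ 112.242

Integral: ∫_4^41 ln(x) dx = 109.711.
Boundary: ½(f(4) + f(41)) = ½(1.38629 + 3.71357) = 2.54993.
So far: 112.261.
k=1: B_{2}/(2)! × [f^{(1)}(41) − f^{(1)}(4)] = 1/12 × (0.0243902 − 0.250000) = -0.0188008.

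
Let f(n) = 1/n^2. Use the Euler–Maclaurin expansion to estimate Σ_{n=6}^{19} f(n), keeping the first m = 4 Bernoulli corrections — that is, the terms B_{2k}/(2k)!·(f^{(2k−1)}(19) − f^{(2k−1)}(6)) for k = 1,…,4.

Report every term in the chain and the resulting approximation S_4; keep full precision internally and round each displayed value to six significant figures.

Integral: ∫_6^19 1/x^2 dx = 0.114035.
½[f(6) + f(19)] = ½[0.0277778 + 0.00277008] = 0.0152739.
Integral + boundary = 0.129309.
Order-1 term: 1/12 · (-0.000291588 − (-0.00925926)) = 0.000747306.
Running total after k=1: 0.130056.
Order-2 term: −1/720 · (-9.69267e-06 − (-0.00308642)) = -4.27323e-06.
Running total after k=2: 0.130052.
Order-3 term: 1/30240 · (-8.05485e-07 − (-0.00257202)) = 8.50268e-08.
Running total after k=3: 0.130052.
Order-4 term: −1/1209600 · (-1.24951e-07 − (-0.00400091)) = -3.30753e-09.

S_4 ≈ 0.130052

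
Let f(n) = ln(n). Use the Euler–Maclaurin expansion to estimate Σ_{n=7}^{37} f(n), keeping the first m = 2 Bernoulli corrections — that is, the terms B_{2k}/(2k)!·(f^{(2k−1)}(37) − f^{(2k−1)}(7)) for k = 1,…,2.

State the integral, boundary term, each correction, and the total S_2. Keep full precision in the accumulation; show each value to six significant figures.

S_2 ≈ 92.7514

∫_7^37 ln(x) dx evaluates to 89.9826.
Boundary: ½(f(7) + f(37)) = ½(1.94591 + 3.61092) = 2.77841.
Running total after boundary: 92.7610.
Order-1 term: 1/12 · (0.0270270 − 0.142857) = -0.00965251.
Partial sum through k=1: 92.7514.
Order-2 term: −1/720 · (3.94843e-05 − 0.00583090) = 8.04364e-06.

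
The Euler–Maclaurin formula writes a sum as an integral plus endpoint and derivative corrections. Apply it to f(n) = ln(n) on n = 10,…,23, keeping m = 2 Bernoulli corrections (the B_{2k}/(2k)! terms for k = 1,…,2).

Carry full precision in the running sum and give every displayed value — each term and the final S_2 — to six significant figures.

S_2 ≈ 38.8048

∫_10^23 ln(x) dx evaluates to 36.0905.
Boundary: ½(f(10) + f(23)) = ½(2.30259 + 3.13549) = 2.71904.
Integral + boundary = 38.8096.
k=1: B_{2}/(2)! × [f^{(1)}(23) − f^{(1)}(10)] = 1/12 × (0.0434783 − 0.100000) = -0.00471014.
After k=1: 38.8048.
k=2: B_{4}/(4)! × [f^{(3)}(23) − f^{(3)}(10)] = −1/720 × (0.000164379 − 0.00200000) = 2.54947e-06.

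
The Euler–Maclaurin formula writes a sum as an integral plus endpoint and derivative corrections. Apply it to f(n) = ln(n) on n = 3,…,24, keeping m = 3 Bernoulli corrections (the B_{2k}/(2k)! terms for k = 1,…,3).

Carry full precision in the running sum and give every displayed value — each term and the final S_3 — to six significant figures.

The integral term ∫_3^24 ln(x) dx = 51.9775.
Boundary: ½(f(3) + f(24)) = ½(1.09861 + 3.17805) = 2.13833.
Running total after boundary: 54.1158.
Correction k=1: B_{2}/2! · (f^{(1)}(24) − f^{(1)}(3)) = 1/12 · (0.0416667 − 0.333333) = -0.0243056.
Partial sum through k=1: 54.0915.
Correction k=2: B_{4}/4! · (f^{(3)}(24) − f^{(3)}(3)) = −1/720 · (0.000144676 − 0.0740741) = 0.000102680.
Partial sum through k=2: 54.0916.
Correction k=3: B_{6}/6! · (f^{(5)}(24) − f^{(5)}(3)) = 1/30240 · (3.01408e-06 − 0.0987654) = -3.26595e-06.

S_3 ≈ 54.0916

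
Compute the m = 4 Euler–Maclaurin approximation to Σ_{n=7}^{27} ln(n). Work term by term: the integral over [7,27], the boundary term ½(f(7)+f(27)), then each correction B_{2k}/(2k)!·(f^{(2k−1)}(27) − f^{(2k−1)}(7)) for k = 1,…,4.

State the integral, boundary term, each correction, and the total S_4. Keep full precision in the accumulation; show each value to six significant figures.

S_4 ≈ 57.9783

∫_7^27 ln(x) dx evaluates to 55.3662.
Boundary: ½(f(7) + f(27)) = ½(1.94591 + 3.29584) = 2.62087.
Integral + boundary = 57.9871.
Order-1 term: 1/12 · (0.0370370 − 0.142857) = -0.00881834.
Running total after k=1: 57.9783.
Order-2 term: −1/720 · (0.000101611 − 0.00583090) = 7.95735e-06.
Running total after k=2: 57.9783.
Order-3 term: 1/30240 · (1.67260e-06 − 0.00142798) = -4.71661e-08.
Running total after k=3: 57.9783.
Order-4 term: −1/1209600 · (6.88313e-08 − 0.000874271) = 7.22720e-10.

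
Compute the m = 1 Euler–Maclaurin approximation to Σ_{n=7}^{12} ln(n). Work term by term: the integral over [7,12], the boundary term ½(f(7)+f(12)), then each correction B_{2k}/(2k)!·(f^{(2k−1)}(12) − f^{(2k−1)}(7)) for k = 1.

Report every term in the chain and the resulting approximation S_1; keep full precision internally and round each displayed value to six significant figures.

S_1 ≈ 13.4080

The integral term ∫_7^12 ln(x) dx = 11.1975.
Endpoint term: (f(7) + f(12))/2 = (1.94591 + 2.48491)/2 = 2.21541.
Integral + boundary = 13.4129.
Order-1 term: 1/12 · (0.0833333 − 0.142857) = -0.00496032.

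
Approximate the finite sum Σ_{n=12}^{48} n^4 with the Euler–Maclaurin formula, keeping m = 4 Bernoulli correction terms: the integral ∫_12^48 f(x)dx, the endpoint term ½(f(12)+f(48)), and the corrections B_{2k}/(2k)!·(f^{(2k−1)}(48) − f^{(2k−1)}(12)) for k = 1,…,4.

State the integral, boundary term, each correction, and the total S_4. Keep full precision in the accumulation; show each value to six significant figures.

Integral: ∫_12^48 x^4 dx = 5.09110e+07.
Boundary: ½(f(12) + f(48)) = ½(20736.0 + 5.30842e+06) = 2.66458e+06.
Integral + boundary = 5.35756e+07.
Correction k=1: B_{2}/2! · (f^{(1)}(48) − f^{(1)}(12)) = 1/12 · (442368 − 6912.00) = 36288.0.
Partial sum through k=1: 5.36119e+07.
Correction k=2: B_{4}/4! · (f^{(3)}(48) − f^{(3)}(12)) = −1/720 · (1152.00 − 288.000) = -1.20000.
Partial sum through k=2: 5.36119e+07.
Correction k=3: B_{6}/6! · (f^{(5)}(48) − f^{(5)}(12)) = 1/30240 · (0.00000 − 0.00000) = 0.00000.
Partial sum through k=3: 5.36119e+07.
Correction k=4: B_{8}/8! · (f^{(7)}(48) − f^{(7)}(12)) = −1/1209600 · (0.00000 − 0.00000) = 0.00000.

S_4 ≈ 5.36119e+07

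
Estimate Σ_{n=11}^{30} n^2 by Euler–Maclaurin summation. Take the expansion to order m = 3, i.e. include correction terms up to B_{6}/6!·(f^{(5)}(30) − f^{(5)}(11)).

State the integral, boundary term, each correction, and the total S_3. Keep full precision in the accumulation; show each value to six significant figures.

∫_11^30 x^2 dx evaluates to 8556.33.
Endpoint term: (f(11) + f(30))/2 = (121.000 + 900.000)/2 = 510.500.
Integral + boundary = 9066.83.
Order-1 term: 1/12 · (60.0000 − 22.0000) = 3.16667.
Running total after k=1: 9070.00.
Order-2 term: −1/720 · (0.00000 − 0.00000) = 0.00000.
Running total after k=2: 9070.00.
Order-3 term: 1/30240 · (0.00000 − 0.00000) = 0.00000.

S_3 ≈ 9070.00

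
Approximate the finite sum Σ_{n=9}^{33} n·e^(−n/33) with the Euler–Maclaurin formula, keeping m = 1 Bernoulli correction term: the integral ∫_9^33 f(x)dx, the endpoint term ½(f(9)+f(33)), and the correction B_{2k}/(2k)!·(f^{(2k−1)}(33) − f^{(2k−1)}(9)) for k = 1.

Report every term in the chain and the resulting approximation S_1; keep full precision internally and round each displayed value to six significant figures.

The integral term ∫_9^33 x·e^(−x/33) dx = 253.921.
Boundary: ½(f(9) + f(33)) = ½(6.85170 + 12.1400) = 9.49586.
Integral + boundary = 263.417.
Order-1 term: 1/12 · (0.00000 − 0.553673) = -0.0461394.

S_1 ≈ 263.371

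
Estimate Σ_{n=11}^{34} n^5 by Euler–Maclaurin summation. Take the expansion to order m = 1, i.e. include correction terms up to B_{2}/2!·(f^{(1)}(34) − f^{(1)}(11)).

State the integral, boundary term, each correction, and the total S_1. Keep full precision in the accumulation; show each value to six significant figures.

∫_11^34 x^5 dx evaluates to 2.57172e+08.
Boundary: ½(f(11) + f(34)) = ½(161051 + 4.54354e+07) = 2.27982e+07.
Integral + boundary = 2.79970e+08.
Order-1 term: 1/12 · (6.68168e+06 − 73205.0) = 550706.

S_1 ≈ 2.80521e+08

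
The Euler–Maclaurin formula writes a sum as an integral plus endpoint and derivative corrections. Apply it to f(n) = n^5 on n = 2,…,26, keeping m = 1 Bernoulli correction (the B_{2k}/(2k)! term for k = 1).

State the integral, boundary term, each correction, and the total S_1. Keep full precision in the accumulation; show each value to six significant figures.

The integral term ∫_2^26 x^5 dx = 5.14860e+07.
Endpoint term: (f(2) + f(26))/2 = (32.0000 + 1.18814e+07)/2 = 5.94070e+06.
So far: 5.74267e+07.
Correction k=1: B_{2}/2! · (f^{(1)}(26) − f^{(1)}(2)) = 1/12 · (2.28488e+06 − 80.0000) = 190400.

S_1 ≈ 5.76171e+07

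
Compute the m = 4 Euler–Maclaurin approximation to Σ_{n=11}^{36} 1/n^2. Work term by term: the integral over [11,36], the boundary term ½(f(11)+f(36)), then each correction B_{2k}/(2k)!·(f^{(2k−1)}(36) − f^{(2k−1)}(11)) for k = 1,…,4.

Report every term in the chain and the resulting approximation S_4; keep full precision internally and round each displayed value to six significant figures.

S_4 ≈ 0.0677708

The integral term ∫_11^36 1/x^2 dx = 0.0631313.
Boundary: ½(f(11) + f(36)) = ½(0.00826446 + 0.000771605) = 0.00451803.
Integral + boundary = 0.0676493.
Order-1 term: 1/12 · (-4.28669e-05 − (-0.00150263)) = 0.000121647.
Running total after k=1: 0.0677710.
Order-2 term: −1/720 · (-3.96916e-07 − (-0.000149021)) = -2.06423e-07.
Running total after k=2: 0.0677708.
Order-3 term: 1/30240 · (-9.18787e-09 − (-3.69474e-05)) = 1.22150e-09.
Running total after k=3: 0.0677708.
Order-4 term: −1/1209600 · (-3.97007e-10 − (-1.70996e-05)) = -1.41363e-11.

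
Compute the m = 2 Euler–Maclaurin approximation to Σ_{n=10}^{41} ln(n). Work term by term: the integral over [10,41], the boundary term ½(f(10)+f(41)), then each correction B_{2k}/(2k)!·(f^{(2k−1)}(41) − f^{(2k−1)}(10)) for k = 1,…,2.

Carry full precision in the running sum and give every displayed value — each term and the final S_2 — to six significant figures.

S_2 ≈ 101.232

∫_10^41 ln(x) dx evaluates to 98.2306.
½[f(10) + f(41)] = ½[2.30259 + 3.71357] = 3.00808.
Integral + boundary = 101.239.
k=1: B_{2}/(2)! × [f^{(1)}(41) − f^{(1)}(10)] = 1/12 × (0.0243902 − 0.100000) = -0.00630081.
After k=1: 101.232.
k=2: B_{4}/(4)! × [f^{(3)}(41) − f^{(3)}(10)] = −1/720 × (2.90187e-05 − 0.00200000) = 2.73747e-06.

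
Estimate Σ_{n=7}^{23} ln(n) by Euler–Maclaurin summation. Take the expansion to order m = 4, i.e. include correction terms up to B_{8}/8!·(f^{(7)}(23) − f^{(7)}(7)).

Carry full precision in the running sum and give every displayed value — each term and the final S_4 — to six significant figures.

Integral: ∫_7^23 ln(x) dx = 42.4950.
Boundary: ½(f(7) + f(23)) = ½(1.94591 + 3.13549) = 2.54070.
Integral + boundary = 45.0357.
Correction k=1: B_{2}/2! · (f^{(1)}(23) − f^{(1)}(7)) = 1/12 · (0.0434783 − 0.142857) = -0.00828157.
Running total after k=1: 45.0274.
Correction k=2: B_{4}/4! · (f^{(3)}(23) − f^{(3)}(7)) = −1/720 · (0.000164379 − 0.00583090) = 7.87017e-06.
Running total after k=2: 45.0274.
Correction k=3: B_{6}/6! · (f^{(5)}(23) − f^{(5)}(7)) = 1/30240 · (3.72883e-06 − 0.00142798) = -4.70981e-08.
Running total after k=3: 45.0274.
Correction k=4: B_{8}/8! · (f^{(7)}(23) − f^{(7)}(7)) = −1/1209600 · (2.11465e-07 − 0.000874271) = 7.22602e-10.

S_4 ≈ 45.0274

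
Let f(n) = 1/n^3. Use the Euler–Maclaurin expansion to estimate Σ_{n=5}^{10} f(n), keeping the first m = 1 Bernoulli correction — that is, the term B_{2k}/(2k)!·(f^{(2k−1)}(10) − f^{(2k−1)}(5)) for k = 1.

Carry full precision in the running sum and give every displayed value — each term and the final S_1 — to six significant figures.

S_1 ≈ 0.0198750

Integral: ∫_5^10 1/x^3 dx = 0.0150000.
½[f(5) + f(10)] = ½[0.00800000 + 0.00100000] = 0.00450000.
Integral + boundary = 0.0195000.
Order-1 term: 1/12 · (-0.000300000 − (-0.00480000)) = 0.000375000.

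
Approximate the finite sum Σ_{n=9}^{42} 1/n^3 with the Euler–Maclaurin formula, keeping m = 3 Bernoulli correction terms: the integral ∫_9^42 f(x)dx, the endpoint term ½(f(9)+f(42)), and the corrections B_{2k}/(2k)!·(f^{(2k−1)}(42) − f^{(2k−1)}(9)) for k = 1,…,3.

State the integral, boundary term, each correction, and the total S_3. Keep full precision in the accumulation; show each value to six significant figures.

S_3 ≈ 0.00661988

∫_9^42 1/x^3 dx evaluates to 0.00588939.
Endpoint term: (f(9) + f(42))/2 = (0.00137174 + 1.34975e-05)/2 = 0.000692620.
Running total after boundary: 0.00658201.
Order-1 term: 1/12 · (-9.64104e-07 − (-0.000457247)) = 3.80236e-05.
Partial sum through k=1: 0.00662004.
Order-2 term: −1/720 · (-1.09309e-08 − (-0.000112901)) = -1.56791e-07.
Partial sum through k=2: 0.00661988.
Order-3 term: 1/30240 · (-2.60259e-10 − (-5.85410e-05)) = 1.93587e-09.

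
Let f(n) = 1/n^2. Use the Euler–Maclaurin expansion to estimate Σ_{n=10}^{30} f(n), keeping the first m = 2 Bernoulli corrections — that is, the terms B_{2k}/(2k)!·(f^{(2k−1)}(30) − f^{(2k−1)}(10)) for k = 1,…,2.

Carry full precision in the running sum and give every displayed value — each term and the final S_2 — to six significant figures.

S_2 ≈ 0.0723824

The integral term ∫_10^30 1/x^2 dx = 0.0666667.
Boundary: ½(f(10) + f(30)) = ½(0.0100000 + 0.00111111) = 0.00555556.
Running total after boundary: 0.0722222.
k=1: B_{2}/(2)! × [f^{(1)}(30) − f^{(1)}(10)] = 1/12 × (-7.40741e-05 − (-0.00200000)) = 0.000160494.
Partial sum through k=1: 0.0723827.
k=2: B_{4}/(4)! × [f^{(3)}(30) − f^{(3)}(10)] = −1/720 × (-9.87654e-07 − (-0.000240000)) = -3.31962e-07.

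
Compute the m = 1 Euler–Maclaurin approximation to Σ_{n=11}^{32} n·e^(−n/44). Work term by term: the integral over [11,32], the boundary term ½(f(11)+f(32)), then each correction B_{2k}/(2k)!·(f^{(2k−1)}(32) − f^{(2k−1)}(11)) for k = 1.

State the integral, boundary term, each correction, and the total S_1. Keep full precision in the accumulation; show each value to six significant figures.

∫_11^32 x·e^(−x/44) dx evaluates to 268.793.
Boundary: ½(f(11) + f(32)) = ½(8.56681 + 15.4632) = 12.0150.
So far: 280.808.
k=1: B_{2}/(2)! × [f^{(1)}(32) − f^{(1)}(11)] = 1/12 × (0.131789 − 0.584101) = -0.0376927.

S_1 ≈ 280.771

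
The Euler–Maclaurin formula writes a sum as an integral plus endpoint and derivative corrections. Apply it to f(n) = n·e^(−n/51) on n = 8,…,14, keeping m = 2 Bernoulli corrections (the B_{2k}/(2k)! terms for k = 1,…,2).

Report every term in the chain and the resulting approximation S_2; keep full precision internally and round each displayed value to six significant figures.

S_2 ≈ 61.6661

Integral: ∫_8^14 x·e^(−x/51) dx = 52.9413.
½[f(8) + f(14)] = ½[6.83857 + 10.6392] = 8.73890.
Running total after boundary: 61.6802.
Correction k=1: B_{2}/2! · (f^{(1)}(14) − f^{(1)}(8)) = 1/12 · (0.551332 − 0.720732) = -0.0141166.
Partial sum through k=1: 61.6661.
Correction k=2: B_{4}/4! · (f^{(3)}(14) − f^{(3)}(8)) = −1/720 · (0.000796317 − 0.000934400) = 1.91782e-07.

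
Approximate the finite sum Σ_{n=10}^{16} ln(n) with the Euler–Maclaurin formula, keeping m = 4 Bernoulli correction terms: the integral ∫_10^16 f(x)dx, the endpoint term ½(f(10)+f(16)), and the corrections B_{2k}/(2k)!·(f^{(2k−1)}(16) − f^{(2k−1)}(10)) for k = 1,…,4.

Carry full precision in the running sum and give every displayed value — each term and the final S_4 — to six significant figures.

S_4 ≈ 17.8700

The integral term ∫_10^16 ln(x) dx = 15.3356.
½[f(10) + f(16)] = ½[2.30259 + 2.77259] = 2.53759.
Running total after boundary: 17.8732.
Order-1 term: 1/12 · (0.0625000 − 0.100000) = -0.00312500.
Running total after k=1: 17.8700.
Order-2 term: −1/720 · (0.000488281 − 0.00200000) = 2.09961e-06.
Running total after k=2: 17.8700.
Order-3 term: 1/30240 · (2.28882e-05 − 0.000240000) = -7.17962e-09.
Running total after k=3: 17.8700.
Order-4 term: −1/1209600 · (2.68221e-06 − 7.20000e-05) = 5.73064e-11.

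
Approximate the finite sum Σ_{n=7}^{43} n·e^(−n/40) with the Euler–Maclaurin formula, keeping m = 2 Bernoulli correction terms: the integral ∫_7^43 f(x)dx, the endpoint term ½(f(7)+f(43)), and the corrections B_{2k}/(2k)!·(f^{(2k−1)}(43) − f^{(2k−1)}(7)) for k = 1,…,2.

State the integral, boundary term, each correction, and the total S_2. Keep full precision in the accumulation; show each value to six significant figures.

The integral term ∫_7^43 x·e^(−x/40) dx = 445.071.
Endpoint term: (f(7) + f(43))/2 = (5.87620 + 14.6758)/2 = 10.2760.
Integral + boundary = 455.347.
k=1: B_{2}/(2)! × [f^{(1)}(43) − f^{(1)}(7)] = 1/12 × (-0.0255973 − 0.692552) = -0.0598458.
Partial sum through k=1: 455.287.
k=2: B_{4}/(4)! × [f^{(3)}(43) − f^{(3)}(7)] = −1/720 × (0.000410624 − 0.00148217) = 1.48825e-06.

S_2 ≈ 455.287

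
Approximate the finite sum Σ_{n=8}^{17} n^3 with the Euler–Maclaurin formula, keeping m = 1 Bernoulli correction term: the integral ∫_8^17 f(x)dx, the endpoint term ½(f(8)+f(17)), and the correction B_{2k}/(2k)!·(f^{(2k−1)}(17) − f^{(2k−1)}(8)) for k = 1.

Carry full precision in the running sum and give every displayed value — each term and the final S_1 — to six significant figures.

S_1 ≈ 22625.0

The integral term ∫_8^17 x^3 dx = 19856.2.
Endpoint term: (f(8) + f(17))/2 = (512.000 + 4913.00)/2 = 2712.50.
So far: 22568.8.
k=1: B_{2}/(2)! × [f^{(1)}(17) − f^{(1)}(8)] = 1/12 × (867.000 − 192.000) = 56.2500.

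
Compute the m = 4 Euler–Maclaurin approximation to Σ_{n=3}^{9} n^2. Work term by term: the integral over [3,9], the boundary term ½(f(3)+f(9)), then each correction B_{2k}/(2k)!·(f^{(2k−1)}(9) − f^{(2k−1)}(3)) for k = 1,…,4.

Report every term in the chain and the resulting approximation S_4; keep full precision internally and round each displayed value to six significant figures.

The integral term ∫_3^9 x^2 dx = 234.000.
Endpoint term: (f(3) + f(9))/2 = (9.00000 + 81.0000)/2 = 45.0000.
Integral + boundary = 279.000.
Correction k=1: B_{2}/2! · (f^{(1)}(9) − f^{(1)}(3)) = 1/12 · (18.0000 − 6.00000) = 1.00000.
After k=1: 280.000.
Correction k=2: B_{4}/4! · (f^{(3)}(9) − f^{(3)}(3)) = −1/720 · (0.00000 − 0.00000) = 0.00000.
After k=2: 280.000.
Correction k=3: B_{6}/6! · (f^{(5)}(9) − f^{(5)}(3)) = 1/30240 · (0.00000 − 0.00000) = 0.00000.
After k=3: 280.000.
Correction k=4: B_{8}/8! · (f^{(7)}(9) − f^{(7)}(3)) = −1/1209600 · (0.00000 − 0.00000) = 0.00000.

S_4 ≈ 280.000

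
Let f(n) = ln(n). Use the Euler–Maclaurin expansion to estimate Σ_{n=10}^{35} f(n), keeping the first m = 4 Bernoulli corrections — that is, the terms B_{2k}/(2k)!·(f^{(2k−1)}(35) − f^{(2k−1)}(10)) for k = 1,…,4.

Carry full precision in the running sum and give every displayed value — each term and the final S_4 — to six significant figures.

S_4 ≈ 79.3343

Integral: ∫_10^35 ln(x) dx = 76.4113.
½[f(10) + f(35)] = ½[2.30259 + 3.55535] = 2.92897.
Running total after boundary: 79.3403.
k=1: B_{2}/(2)! × [f^{(1)}(35) − f^{(1)}(10)] = 1/12 × (0.0285714 − 0.100000) = -0.00595238.
Partial sum through k=1: 79.3343.
k=2: B_{4}/(4)! × [f^{(3)}(35) − f^{(3)}(10)] = −1/720 × (4.66472e-05 − 0.00200000) = 2.71299e-06.
Partial sum through k=2: 79.3343.
k=3: B_{6}/(6)! × [f^{(5)}(35) − f^{(5)}(10)] = 1/30240 × (4.56952e-07 − 0.000240000) = -7.92140e-09.
Partial sum through k=3: 79.3343.
k=4: B_{8}/(8)! × [f^{(7)}(35) − f^{(7)}(10)] = −1/1209600 × (1.11907e-08 − 7.20000e-05) = 5.95146e-11.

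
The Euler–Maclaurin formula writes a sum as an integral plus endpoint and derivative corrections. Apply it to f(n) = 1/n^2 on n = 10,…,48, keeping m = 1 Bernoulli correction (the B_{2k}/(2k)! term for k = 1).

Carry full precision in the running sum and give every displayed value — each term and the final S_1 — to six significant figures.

Integral: ∫_10^48 1/x^2 dx = 0.0791667.
Boundary: ½(f(10) + f(48)) = ½(0.0100000 + 0.000434028) = 0.00521701.
So far: 0.0843837.
k=1: B_{2}/(2)! × [f^{(1)}(48) − f^{(1)}(10)] = 1/12 × (-1.80845e-05 − (-0.00200000)) = 0.000165160.

S_1 ≈ 0.0845488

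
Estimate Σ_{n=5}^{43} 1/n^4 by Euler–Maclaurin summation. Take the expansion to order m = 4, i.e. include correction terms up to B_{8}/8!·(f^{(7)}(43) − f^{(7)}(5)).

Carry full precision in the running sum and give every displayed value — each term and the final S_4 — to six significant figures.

S_4 ≈ 0.00356726

∫_5^43 1/x^4 dx evaluates to 0.00266247.
½[f(5) + f(43)] = ½[0.00160000 + 2.92500e-07] = 0.000800146.
So far: 0.00346262.
k=1: B_{2}/(2)! × [f^{(1)}(43) − f^{(1)}(5)] = 1/12 × (-2.72093e-08 − (-0.00128000)) = 0.000106664.
Partial sum through k=1: 0.00356928.
k=2: B_{4}/(4)! × [f^{(3)}(43) − f^{(3)}(5)] = −1/720 × (-4.41471e-10 − (-0.00153600)) = -2.13333e-06.
Partial sum through k=2: 0.00356715.
k=3: B_{6}/(6)! × [f^{(5)}(43) − f^{(5)}(5)] = 1/30240 × (-1.33707e-11 − (-0.00344064)) = 1.13778e-07.
Partial sum through k=3: 0.00356727.
k=4: B_{8}/(8)! × [f^{(7)}(43) − f^{(7)}(5)] = −1/1209600 × (-6.50817e-13 − (-0.0123863)) = -1.02400e-08.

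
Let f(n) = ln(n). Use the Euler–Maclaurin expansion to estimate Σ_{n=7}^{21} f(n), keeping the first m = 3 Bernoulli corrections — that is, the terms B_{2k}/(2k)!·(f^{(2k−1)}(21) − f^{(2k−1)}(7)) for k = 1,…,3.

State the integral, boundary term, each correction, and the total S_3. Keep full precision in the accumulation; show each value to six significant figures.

S_3 ≈ 38.8009

∫_7^21 ln(x) dx evaluates to 36.3136.
Endpoint term: (f(7) + f(21))/2 = (1.94591 + 3.04452)/2 = 2.49522.
Running total after boundary: 38.8088.
k=1: B_{2}/(2)! × [f^{(1)}(21) − f^{(1)}(7)] = 1/12 × (0.0476190 − 0.142857) = -0.00793651.
Running total after k=1: 38.8009.
k=2: B_{4}/(4)! × [f^{(3)}(21) − f^{(3)}(7)] = −1/720 × (0.000215959 − 0.00583090) = 7.79853e-06.
Running total after k=2: 38.8009.
k=3: B_{6}/(6)! × [f^{(5)}(21) − f^{(5)}(7)] = 1/30240 × (5.87645e-06 − 0.00142798) = -4.70271e-08.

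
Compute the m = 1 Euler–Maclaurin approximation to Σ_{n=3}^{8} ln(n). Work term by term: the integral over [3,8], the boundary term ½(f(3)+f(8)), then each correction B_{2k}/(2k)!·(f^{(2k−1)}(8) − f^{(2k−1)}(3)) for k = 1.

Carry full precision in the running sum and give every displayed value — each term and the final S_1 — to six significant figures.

Integral: ∫_3^8 ln(x) dx = 8.33970.
Boundary: ½(f(3) + f(8)) = ½(1.09861 + 2.07944) = 1.58903.
So far: 9.92872.
k=1: B_{2}/(2)! × [f^{(1)}(8) − f^{(1)}(3)] = 1/12 × (0.125000 − 0.333333) = -0.0173611.

S_1 ≈ 9.91136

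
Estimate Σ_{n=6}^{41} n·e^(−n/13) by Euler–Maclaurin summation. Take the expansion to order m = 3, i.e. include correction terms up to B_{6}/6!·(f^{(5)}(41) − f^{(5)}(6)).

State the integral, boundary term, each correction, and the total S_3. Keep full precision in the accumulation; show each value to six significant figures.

S_3 ≈ 128.451

Integral: ∫_6^41 x·e^(−x/13) dx = 125.721.
Boundary: ½(f(6) + f(41)) = ½(3.78188 + 1.75019) = 2.76604.
So far: 128.487.
Order-1 term: 1/12 · (-0.0919426 − 0.339399) = -0.0359452.
Partial sum through k=1: 128.451.
Order-2 term: −1/720 · (-3.88599e-05 − 0.00946761) = 1.32034e-05.
Partial sum through k=2: 128.451.
Order-3 term: 1/30240 · (2.75928e-06 − 0.000100159) = -3.22090e-09.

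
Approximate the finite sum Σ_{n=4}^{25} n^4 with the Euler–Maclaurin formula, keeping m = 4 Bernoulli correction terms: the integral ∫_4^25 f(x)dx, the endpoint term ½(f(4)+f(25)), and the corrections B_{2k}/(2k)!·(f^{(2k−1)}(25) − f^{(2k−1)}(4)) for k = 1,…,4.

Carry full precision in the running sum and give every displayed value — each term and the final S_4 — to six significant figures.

S_4 ≈ 2.15355e+06

∫_4^25 x^4 dx evaluates to 1.95292e+06.
Boundary: ½(f(4) + f(25)) = ½(256.000 + 390625) = 195440.
Running total after boundary: 2.14836e+06.
Order-1 term: 1/12 · (62500.0 − 256.000) = 5187.00.
Running total after k=1: 2.15355e+06.
Order-2 term: −1/720 · (600.000 − 96.0000) = -0.700000.
Running total after k=2: 2.15355e+06.
Order-3 term: 1/30240 · (0.00000 − 0.00000) = 0.00000.
Running total after k=3: 2.15355e+06.
Order-4 term: −1/1209600 · (0.00000 − 0.00000) = 0.00000.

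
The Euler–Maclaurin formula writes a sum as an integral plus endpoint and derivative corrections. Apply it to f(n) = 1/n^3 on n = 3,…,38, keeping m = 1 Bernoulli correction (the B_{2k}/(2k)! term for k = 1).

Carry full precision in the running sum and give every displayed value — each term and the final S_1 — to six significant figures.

S_1 ≈ 0.0768232

The integral term ∫_3^38 1/x^3 dx = 0.0552093.
Endpoint term: (f(3) + f(38))/2 = (0.0370370 + 1.82242e-05)/2 = 0.0185276.
Running total after boundary: 0.0737369.
Order-1 term: 1/12 · (-1.43876e-06 − (-0.0370370)) = 0.00308630.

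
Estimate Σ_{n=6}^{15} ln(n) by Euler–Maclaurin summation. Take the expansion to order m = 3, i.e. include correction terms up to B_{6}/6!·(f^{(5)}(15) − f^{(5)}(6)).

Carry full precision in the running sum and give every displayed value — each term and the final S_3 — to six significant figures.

S_3 ≈ 23.1118

∫_6^15 ln(x) dx evaluates to 20.8702.
Boundary: ½(f(6) + f(15)) = ½(1.79176 + 2.70805) = 2.24990.
So far: 23.1201.
k=1: B_{2}/(2)! × [f^{(1)}(15) − f^{(1)}(6)] = 1/12 × (0.0666667 − 0.166667) = -0.00833333.
Partial sum through k=1: 23.1118.
k=2: B_{4}/(4)! × [f^{(3)}(15) − f^{(3)}(6)] = −1/720 × (0.000592593 − 0.00925926) = 1.20370e-05.
Partial sum through k=2: 23.1118.
k=3: B_{6}/(6)! × [f^{(5)}(15) − f^{(5)}(6)] = 1/30240 × (3.16049e-05 − 0.00308642) = -1.01019e-07.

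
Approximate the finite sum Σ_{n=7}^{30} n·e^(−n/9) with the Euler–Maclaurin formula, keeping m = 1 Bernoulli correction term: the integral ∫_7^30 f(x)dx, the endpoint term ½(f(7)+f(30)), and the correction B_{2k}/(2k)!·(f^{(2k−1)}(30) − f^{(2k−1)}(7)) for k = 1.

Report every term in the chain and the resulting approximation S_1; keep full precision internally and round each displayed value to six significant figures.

∫_7^30 x·e^(−x/9) dx evaluates to 53.6357.
Boundary: ½(f(7) + f(30)) = ½(3.21598 + 1.07022) = 2.14310.
Integral + boundary = 55.7788.
Correction k=1: B_{2}/2! · (f^{(1)}(30) − f^{(1)}(7)) = 1/12 · (-0.0832393 − 0.102095) = -0.0154445.

S_1 ≈ 55.7634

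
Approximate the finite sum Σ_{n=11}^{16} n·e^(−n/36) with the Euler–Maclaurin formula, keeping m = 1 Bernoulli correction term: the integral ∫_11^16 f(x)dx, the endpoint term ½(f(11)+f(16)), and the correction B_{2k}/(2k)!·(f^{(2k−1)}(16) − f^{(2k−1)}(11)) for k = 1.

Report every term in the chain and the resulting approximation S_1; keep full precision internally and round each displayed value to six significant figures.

S_1 ≈ 55.3988

∫_11^16 x·e^(−x/36) dx evaluates to 46.2304.
Boundary: ½(f(11) + f(16)) = ½(8.10385 + 10.2589) = 9.18137.
Running total after boundary: 55.4117.
Order-1 term: 1/12 · (0.356211 − 0.511607) = -0.0129496.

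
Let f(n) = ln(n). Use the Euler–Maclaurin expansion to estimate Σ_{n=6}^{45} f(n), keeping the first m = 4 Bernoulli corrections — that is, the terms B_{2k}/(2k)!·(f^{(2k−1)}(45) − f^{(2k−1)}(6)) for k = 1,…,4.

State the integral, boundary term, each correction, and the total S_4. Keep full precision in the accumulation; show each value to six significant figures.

The integral term ∫_6^45 ln(x) dx = 121.549.
Boundary: ½(f(6) + f(45)) = ½(1.79176 + 3.80666) = 2.79921.
Running total after boundary: 124.348.
Order-1 term: 1/12 · (0.0222222 − 0.166667) = -0.0120370.
After k=1: 124.336.
Order-2 term: −1/720 · (2.19479e-05 − 0.00925926) = 1.28296e-05.
After k=2: 124.336.
Order-3 term: 1/30240 · (1.30061e-07 − 0.00308642) = -1.02060e-07.
After k=3: 124.336.
Order-4 term: −1/1209600 · (1.92684e-09 − 0.00257202) = 2.12633e-09.

S_4 ≈ 124.336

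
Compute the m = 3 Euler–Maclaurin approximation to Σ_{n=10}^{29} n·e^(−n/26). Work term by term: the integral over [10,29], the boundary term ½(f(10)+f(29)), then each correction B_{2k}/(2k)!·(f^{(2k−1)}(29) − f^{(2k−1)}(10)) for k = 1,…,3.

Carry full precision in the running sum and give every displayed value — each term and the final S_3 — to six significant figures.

Integral: ∫_10^29 x·e^(−x/26) dx = 168.408.
½[f(10) + f(29)] = ½[6.80712 + 9.50589] = 8.15651.
Running total after boundary: 176.565.
Order-1 term: 1/12 · (-0.0378218 − 0.418900) = -0.0380601.
Running total after k=1: 176.527.
Order-2 term: −1/720 · (0.000913841 − 0.00263362) = 2.38858e-06.
Running total after k=2: 176.527.
Order-3 term: 1/30240 · (2.78644e-06 − 6.87509e-06) = -1.35207e-10.

S_3 ≈ 176.527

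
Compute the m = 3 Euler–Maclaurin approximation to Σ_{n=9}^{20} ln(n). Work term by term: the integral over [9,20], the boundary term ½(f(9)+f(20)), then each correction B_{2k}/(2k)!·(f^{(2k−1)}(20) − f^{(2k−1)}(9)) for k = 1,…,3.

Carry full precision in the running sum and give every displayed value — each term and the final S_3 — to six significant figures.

S_3 ≈ 31.7310

∫_9^20 ln(x) dx evaluates to 29.1396.
Endpoint term: (f(9) + f(20))/2 = (2.19722 + 2.99573)/2 = 2.59648.
Running total after boundary: 31.7361.
k=1: B_{2}/(2)! × [f^{(1)}(20) − f^{(1)}(9)] = 1/12 × (0.0500000 − 0.111111) = -0.00509259.
Running total after k=1: 31.7310.
k=2: B_{4}/(4)! × [f^{(3)}(20) − f^{(3)}(9)] = −1/720 × (0.000250000 − 0.00274348) = 3.46317e-06.
Running total after k=2: 31.7310.
k=3: B_{6}/(6)! × [f^{(5)}(20) − f^{(5)}(9)] = 1/30240 × (7.50000e-06 − 0.000406442) = -1.31925e-08.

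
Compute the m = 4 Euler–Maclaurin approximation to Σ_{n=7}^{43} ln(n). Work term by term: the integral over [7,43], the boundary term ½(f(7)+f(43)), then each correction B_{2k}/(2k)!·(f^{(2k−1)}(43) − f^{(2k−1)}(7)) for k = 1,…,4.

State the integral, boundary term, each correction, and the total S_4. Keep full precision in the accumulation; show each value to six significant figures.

The integral term ∫_7^43 ln(x) dx = 112.110.
½[f(7) + f(43)] = ½[1.94591 + 3.76120] = 2.85356.
Integral + boundary = 114.964.
Order-1 term: 1/12 · (0.0232558 − 0.142857) = -0.00996678.
Running total after k=1: 114.954.
Order-2 term: −1/720 · (2.51550e-05 − 0.00583090) = 8.06354e-06.
Running total after k=2: 114.954.
Order-3 term: 1/30240 · (1.63256e-07 − 0.00142798) = -4.72160e-08.
Running total after k=3: 114.954.
Order-4 term: −1/1209600 · (2.64883e-09 − 0.000874271) = 7.22775e-10.

S_4 ≈ 114.954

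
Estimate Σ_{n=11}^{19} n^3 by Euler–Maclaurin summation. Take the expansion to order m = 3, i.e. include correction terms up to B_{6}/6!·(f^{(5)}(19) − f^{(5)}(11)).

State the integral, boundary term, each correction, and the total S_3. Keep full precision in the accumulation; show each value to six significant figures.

S_3 ≈ 33075.0

∫_11^19 x^3 dx evaluates to 28920.0.
Endpoint term: (f(11) + f(19))/2 = (1331.00 + 6859.00)/2 = 4095.00.
Integral + boundary = 33015.0.
k=1: B_{2}/(2)! × [f^{(1)}(19) − f^{(1)}(11)] = 1/12 × (1083.00 − 363.000) = 60.0000.
After k=1: 33075.0.
k=2: B_{4}/(4)! × [f^{(3)}(19) − f^{(3)}(11)] = −1/720 × (6.00000 − 6.00000) = 0.00000.
After k=2: 33075.0.
k=3: B_{6}/(6)! × [f^{(5)}(19) − f^{(5)}(11)] = 1/30240 × (0.00000 − 0.00000) = 0.00000.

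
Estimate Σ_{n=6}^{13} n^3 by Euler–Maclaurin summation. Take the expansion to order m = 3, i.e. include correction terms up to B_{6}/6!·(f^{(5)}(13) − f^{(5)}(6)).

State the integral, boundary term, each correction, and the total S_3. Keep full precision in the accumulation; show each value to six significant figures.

∫_6^13 x^3 dx evaluates to 6816.25.
½[f(6) + f(13)] = ½[216.000 + 2197.00] = 1206.50.
So far: 8022.75.
Correction k=1: B_{2}/2! · (f^{(1)}(13) − f^{(1)}(6)) = 1/12 · (507.000 − 108.000) = 33.2500.
After k=1: 8056.00.
Correction k=2: B_{4}/4! · (f^{(3)}(13) − f^{(3)}(6)) = −1/720 · (6.00000 − 6.00000) = 0.00000.
After k=2: 8056.00.
Correction k=3: B_{6}/6! · (f^{(5)}(13) − f^{(5)}(6)) = 1/30240 · (0.00000 − 0.00000) = 0.00000.

S_3 ≈ 8056.00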